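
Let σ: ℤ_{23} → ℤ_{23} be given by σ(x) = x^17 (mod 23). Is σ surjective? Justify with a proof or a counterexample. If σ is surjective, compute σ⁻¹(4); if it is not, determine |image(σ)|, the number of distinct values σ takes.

Since 23 is prime, the nonzero elements of ℤ_{23} form a cyclic group of order 22.
As gcd(17, 22) = 1, raising to the 17th power is a bijection on this group: if s^17 ≡ t^17 then (st^{−1})^17 = 1, and the only element of order dividing gcd(17, 22) = 1 is 1, so s = t.
With σ(0) = 0 this makes σ injective on all of ℤ_{23}, hence bijective (finite equal-size domain and codomain). In particular σ is surjective.
Since σ is surjective, we find the preimage of 4. The inverse of x ↦ x^17 on (ℤ_{23})^× is x ↦ x^13, because 17·13 = 221 = 10·22 + 1 ≡ 1 (mod 22) and x^{22} = 1 for x ≠ 0 (Fermat). So σ⁻¹(4) = 4^13 mod 23.
Repeated squaring mod 23: 4^1 ≡ 4, 4^2 ≡ 4² = 16, 4^4 ≡ 16² = 256 ≡ 3, 4^8 ≡ 3² = 9. Since 13 = 8 + 4 + 1, 4^13 ≡ 9·3·4: 9·3 = 27 ≡ 4, then 4·4 = 16. So 4^13 ≡ 16 (mod 23).
Hence σ⁻¹(4) = 16.

16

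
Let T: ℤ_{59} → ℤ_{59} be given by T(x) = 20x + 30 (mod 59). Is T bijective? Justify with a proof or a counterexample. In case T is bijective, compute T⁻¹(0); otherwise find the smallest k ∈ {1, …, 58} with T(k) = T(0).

28

By definition, injectivity means: for all a, b in the domain, T(a) = T(b) implies a = b.
If T(a) = T(b), then 20a ≡ 20b (mod 59). Because gcd(20, 59) = 1, we may cancel 20 to get a ≡ b (mod 59).
We now compute 20⁻¹ mod 59 explicitly. Euclid's algorithm: 59 = 2·20 + 19, 20 = 1·19 + 1; back-substituting gives 1 = 3·20 − 1·59, so 20⁻¹ ≡ 3 (mod 59).
Then y ↦ 3(y − 30) is a two-sided inverse to T, so every y ∈ ℤ_{59} has a preimage.
Therefore T is bijective.
Since T is bijective, we compute T⁻¹(0): solve 20x + 30 ≡ 0 (mod 59), i.e. 20x ≡ 29 (mod 59).
Multiplying by 20⁻¹ = 3 gives x ≡ 3·29 = 87 = 1·59 + 28 ≡ 28 (mod 59).
Check: T(28) = 20·28 + 30 = 590 = 10·59 + 0 ≡ 0 (mod 59).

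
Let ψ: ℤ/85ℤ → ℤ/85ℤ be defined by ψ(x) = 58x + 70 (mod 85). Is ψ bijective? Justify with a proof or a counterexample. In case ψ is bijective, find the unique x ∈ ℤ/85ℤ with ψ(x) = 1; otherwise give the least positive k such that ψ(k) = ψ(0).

By definition, ψ is injective when ψ(s) = ψ(t) forces s = t.
If ψ(s) = ψ(t), then 58s ≡ 58t (mod 85). Because gcd(58, 85) = 1, we may cancel 58 to get s ≡ t (mod 85).
We now compute 58⁻¹ mod 85 explicitly. Euclid's algorithm: 85 = 1·58 + 27, 58 = 2·27 + 4, 27 = 6·4 + 3, 4 = 1·3 + 1; back-substituting gives 1 = 22·58 − 15·85, so 58⁻¹ ≡ 22 (mod 85).
Then y ↦ 22(y − 70) is a two-sided inverse to ψ, so every y ∈ ℤ/85ℤ has a preimage.
Therefore ψ is bijective.
Since ψ is bijective, we compute ψ⁻¹(1): solve 58x + 70 ≡ 1 (mod 85), i.e. 58x ≡ 16 (mod 85).
Multiplying by 58⁻¹ = 22 gives x ≡ 22·16 = 352 = 4·85 + 12 ≡ 12 (mod 85).
Check: ψ(12) = 58·12 + 70 = 766 = 9·85 + 1 ≡ 1 (mod 85).

12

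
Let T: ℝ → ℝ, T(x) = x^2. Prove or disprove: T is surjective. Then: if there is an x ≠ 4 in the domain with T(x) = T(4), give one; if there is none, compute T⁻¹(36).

-4

Since 2 is even, x^2 ≥ 0 for all x ∈ ℝ, so −1 ∈ ℝ has no preimage. Thus T is not surjective.
For the follow-up, such an x exists: taking x = −4 ∈ ℝ gives T(−4) = 16 = T(4) with −4 ≠ 4.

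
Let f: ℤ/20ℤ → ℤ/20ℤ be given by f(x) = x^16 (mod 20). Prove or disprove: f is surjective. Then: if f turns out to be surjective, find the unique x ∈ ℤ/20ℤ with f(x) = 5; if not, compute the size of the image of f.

f(1) = 1^16 = 1.
f(3): Repeated squaring mod 20: 3^1 ≡ 3, 3^2 ≡ 3² = 9, 3^4 ≡ 9² = 81 ≡ 1, 3^8 ≡ 1² = 1, 3^16 ≡ 1² = 1. So 3^16 ≡ 1 (mod 20).
So f(1) = f(3) = 1 while 1 ≠ 3, therefore f is not injective.
A non-injective map from the 20-element set ℤ/20ℤ to itself takes at most 19 distinct values, so it cannot be surjective. Thus f is not surjective.
Since f is not surjective, we determine |image(f)|. Computing x^16 mod 20 for each x (by repeated squaring, reducing mod 20 at every step), the values f(0), f(1), …, f(19) are: 0, 1, 16, 1, 16, 5, 16, 1, 16, 1, 0, 1, 16, 1, 16, 5, 16, 1, 16, 1.
The distinct values are {0, 1, 5, 16}; there are 4 of them.

4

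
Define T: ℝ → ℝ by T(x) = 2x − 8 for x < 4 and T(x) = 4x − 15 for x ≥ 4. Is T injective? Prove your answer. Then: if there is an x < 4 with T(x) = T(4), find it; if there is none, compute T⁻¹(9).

6

Both pieces are strictly increasing (slopes 2 and 4), so each is injective on its own interval.
The left piece maps (−∞, 4) onto (−∞, 0); the right piece maps [4, ∞) onto [1, ∞).
These images are disjoint, so no value is attained by both pieces. So T is injective.
Because the two images are disjoint, no x < 4 has T(x) = T(4), so we compute T⁻¹(9): 9 lies in [1, ∞), so solve 4x − 15 = 9: x = (9 + 15)/4 = 6.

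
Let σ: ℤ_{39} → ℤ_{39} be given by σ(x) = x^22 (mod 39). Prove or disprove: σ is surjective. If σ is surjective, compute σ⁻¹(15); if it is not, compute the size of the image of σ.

σ(5): Repeated squaring mod 39: 5^1 ≡ 5, 5^2 ≡ 5² = 25, 5^4 ≡ 25² = 625 ≡ 1, 5^8 ≡ 1² = 1, 5^16 ≡ 1² = 1. Since 22 = 16 + 4 + 2, 5^22 ≡ 1·1·25: 1·1 = 1, then 1·25 = 25. So 5^22 ≡ 25 (mod 39).
σ(8): Repeated squaring mod 39: 8^1 ≡ 8, 8^2 ≡ 8² = 64 ≡ 25, 8^4 ≡ 25² = 625 ≡ 1, 8^8 ≡ 1² = 1, 8^16 ≡ 1² = 1. Since 22 = 16 + 4 + 2, 8^22 ≡ 1·1·25: 1·1 = 1, then 1·25 = 25. So 8^22 ≡ 25 (mod 39).
So σ(5) = σ(8) = 25 while 5 ≠ 8, thus σ is not injective.
A non-injective map from the 39-element set ℤ_{39} to itself takes at most 38 distinct values, so it cannot be surjective. Hence σ is not surjective.
Since σ is not surjective, we determine |image(σ)|. Computing x^22 mod 39 for each x (by repeated squaring, reducing mod 39 at every step), the values σ(0), σ(1), …, σ(38) are: 0, 1, 10, 3, 22, 25, 30, 4, 25, 9, 16, 10, 27, 13, 1, 36, 16, 22, 12, 4, 4, 12, 22, 16, 36, 1, 13, 27, 10, 16, 9, 25, 4, 30, 25, 22, 3, 10, 1.
The distinct values are {0, 1, 3, 4, 9, 10, 12, 13, 16, 22, 25, 27, 30, 36}; there are 14 of them.

14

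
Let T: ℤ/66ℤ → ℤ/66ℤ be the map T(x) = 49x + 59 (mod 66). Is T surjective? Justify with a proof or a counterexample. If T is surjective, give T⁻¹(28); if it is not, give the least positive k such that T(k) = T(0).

29

Recall: T is surjective if every y in the codomain equals T(x) for some x in the domain.
Since gcd(49, 66) = 1, 49 is invertible modulo 66. Euclid's algorithm: 66 = 1·49 + 17, 49 = 2·17 + 15, 17 = 1·15 + 2, 15 = 7·2 + 1; back-substituting gives 1 = 31·49 − 23·66, so 49⁻¹ ≡ 31 (mod 66).
Then y ↦ 31(y − 59) is a two-sided inverse to T, so every y ∈ ℤ/66ℤ has a preimage.
Hence T is surjective.
Since T is surjective, we find T⁻¹(28): we need 49x ≡ 28 − 59 ≡ 35 (mod 66). Using 49⁻¹ = 31: x ≡ 31·35 = 1085 = 16·66 + 29, so x = 29.
Check: T(29) = 49·29 + 59 = 1480 = 22·66 + 28 ≡ 28 (mod 66).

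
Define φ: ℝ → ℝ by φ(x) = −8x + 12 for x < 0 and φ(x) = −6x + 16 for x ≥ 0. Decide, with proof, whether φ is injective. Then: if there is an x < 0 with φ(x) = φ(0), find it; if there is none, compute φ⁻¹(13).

-1/2

Both pieces are strictly decreasing (slopes −8 and −6), so each is injective on its own interval.
The left piece maps (−∞, 0) onto (12, ∞); the right piece maps [0, ∞) onto (−∞, 16].
These images overlap. In particular φ(0) = 16 (right piece), and solving −8x + 12 = 16 on the left piece gives x = −1/2 < 0.
So φ(−1/2) = φ(0) with −1/2 ≠ 0, and φ is not injective. This x = −1/2 is the requested value below 0.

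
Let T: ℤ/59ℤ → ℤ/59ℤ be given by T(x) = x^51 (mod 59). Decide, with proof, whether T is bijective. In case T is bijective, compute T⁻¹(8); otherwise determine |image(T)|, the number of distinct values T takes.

Since 59 is prime, the nonzero elements of ℤ/59ℤ form a cyclic group of order 58.
As gcd(51, 58) = 1, raising to the 51st power is a bijection on this group: if a^51 ≡ b^51 then (ab^{−1})^51 = 1, and the only element of order dividing gcd(51, 58) = 1 is 1, so a = b.
With T(0) = 0 this makes T injective on all of ℤ/59ℤ, hence bijective (finite equal-size domain and codomain). In particular T is bijective.
Since T is bijective, we find the preimage of 8. The inverse of x ↦ x^51 on (ℤ/59ℤ)^× is x ↦ x^33, because 51·33 = 1683 = 29·58 + 1 ≡ 1 (mod 58) and x^{58} = 1 for x ≠ 0 (Fermat). So T⁻¹(8) = 8^33 mod 59.
Repeated squaring mod 59: 8^1 ≡ 8, 8^2 ≡ 8² = 64 ≡ 5, 8^4 ≡ 5² = 25, 8^8 ≡ 25² = 625 ≡ 35, 8^16 ≡ 35² = 1225 ≡ 45, 8^32 ≡ 45² = 2025 ≡ 19. Since 33 = 32 + 1, 8^33 ≡ 19·8: 19·8 = 152 ≡ 34. So 8^33 ≡ 34 (mod 59).
Hence T⁻¹(8) = 34.

34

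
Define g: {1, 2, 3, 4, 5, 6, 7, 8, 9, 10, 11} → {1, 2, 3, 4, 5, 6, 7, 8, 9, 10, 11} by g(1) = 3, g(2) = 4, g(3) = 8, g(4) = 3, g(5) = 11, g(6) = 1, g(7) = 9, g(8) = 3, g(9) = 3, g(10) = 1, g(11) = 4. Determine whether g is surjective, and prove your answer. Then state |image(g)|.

6

No element maps to 2, so g is not surjective.
The image of g is {1, 3, 4, 8, 9, 11}, which has 6 elements.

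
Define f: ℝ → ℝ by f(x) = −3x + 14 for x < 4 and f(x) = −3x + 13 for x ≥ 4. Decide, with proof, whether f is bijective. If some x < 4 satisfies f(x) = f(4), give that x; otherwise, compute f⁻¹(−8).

7

Both pieces are strictly decreasing (slopes −3 and −3), so each is injective on its own interval.
The left piece maps (−∞, 4) onto (2, ∞); the right piece maps [4, ∞) onto (−∞, 1].
The images leave a gap (2 has no preimage), so f is not surjective, hence not bijective.
Because the two images are disjoint, no x < 4 has f(x) = f(4), so we compute f⁻¹(−8): −8 lies in (−∞, 1], so solve −3x + 13 = −8: x = (−8 − 13)/(−3) = 7.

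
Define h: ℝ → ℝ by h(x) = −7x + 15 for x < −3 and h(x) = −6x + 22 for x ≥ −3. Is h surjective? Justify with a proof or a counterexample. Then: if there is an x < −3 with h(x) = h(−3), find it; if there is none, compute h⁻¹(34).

Both pieces are strictly decreasing (slopes −7 and −6), so each is injective on its own interval.
The left piece maps (−∞, −3) onto (36, ∞); the right piece maps [−3, ∞) onto (−∞, 40].
The union (36, ∞) ∪ (−∞, 40] covers ℝ, so h is surjective.
For the follow-up: the images overlap, so an x < −3 with h(x) = h(−3) exists. h(−3) = 40; solving −7x + 15 = 40 for x < −3 gives x = (40 − 15)/(−7) = −25/7.

-25/7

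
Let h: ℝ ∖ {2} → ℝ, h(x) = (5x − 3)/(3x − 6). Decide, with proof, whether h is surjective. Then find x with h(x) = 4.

If h(x) = 5/3, cross-multiplying gives 3(5x − 3) = 5(3x − 6), which simplifies to −9 = −30 — false.  So 5/3 has no preimage and h is not surjective.
Solving h(x) = 4: cross-multiplying gives 5x − 3 = 4(3x − 6), which rearranges to −7x = −21, so x = 3.

3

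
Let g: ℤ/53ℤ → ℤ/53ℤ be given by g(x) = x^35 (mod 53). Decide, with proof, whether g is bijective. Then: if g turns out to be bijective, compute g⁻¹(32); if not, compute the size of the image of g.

14

Since 53 is prime, the nonzero elements of ℤ/53ℤ form a cyclic group of order 52.
As gcd(35, 52) = 1, raising to the 35th power is a bijection on this group: if s^35 ≡ t^35 then (st^{−1})^35 = 1, and the only element of order dividing gcd(35, 52) = 1 is 1, so s = t.
With g(0) = 0 this makes g injective on all of ℤ/53ℤ, hence bijective (finite equal-size domain and codomain). In particular g is bijective.
Since g is bijective, we find the preimage of 32. The inverse of x ↦ x^35 on (ℤ/53ℤ)^× is x ↦ x^3, because 35·3 = 105 = 2·52 + 1 ≡ 1 (mod 52) and x^{52} = 1 for x ≠ 0 (Fermat). So g⁻¹(32) = 32^3 mod 53.
Repeated squaring mod 53: 32^1 ≡ 32, 32^2 ≡ 32² = 1024 ≡ 17. Since 3 = 2 + 1, 32^3 ≡ 17·32: 17·32 = 544 ≡ 14. So 32^3 ≡ 14 (mod 53).
Hence g⁻¹(32) = 14.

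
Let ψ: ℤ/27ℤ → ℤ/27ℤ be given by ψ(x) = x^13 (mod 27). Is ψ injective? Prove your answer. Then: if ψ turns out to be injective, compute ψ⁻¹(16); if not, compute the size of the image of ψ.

19

ψ(0) = 0^13 = 0.
ψ(3): Repeated squaring mod 27: 3^1 ≡ 3, 3^2 ≡ 3² = 9, 3^4 ≡ 9² = 81 ≡ 0, 3^8 ≡ 0² = 0. Since 13 = 8 + 4 + 1, 3^13 ≡ 0·0·3: 0·0 = 0, then 0·3 = 0. So 3^13 ≡ 0 (mod 27).
So ψ(0) = ψ(3) = 0 while 0 ≠ 3, therefore ψ is not injective.
Since ψ is not injective, we determine |image(ψ)|. Computing x^13 mod 27 for each x (by repeated squaring, reducing mod 27 at every step), the values ψ(0), ψ(1), …, ψ(26) are: 0, 1, 11, 0, 13, 23, 0, 25, 8, 0, 10, 20, 0, 22, 5, 0, 7, 17, 0, 19, 2, 0, 4, 14, 0, 16, 26.
The distinct values are {0, 1, 2, 4, 5, 7, 8, 10, 11, 13, 14, 16, 17, 19, 20, 22, 23, 25, 26}; there are 19 of them.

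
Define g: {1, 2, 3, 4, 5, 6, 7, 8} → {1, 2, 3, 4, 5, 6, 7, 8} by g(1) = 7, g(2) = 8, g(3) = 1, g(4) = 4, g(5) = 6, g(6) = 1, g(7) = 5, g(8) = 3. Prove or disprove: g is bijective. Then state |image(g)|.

g(3) = 1 = g(6) with 3 ≠ 6, so g is not injective, hence not bijective.
The image of g is {1, 3, 4, 5, 6, 7, 8}, which has 7 elements.

7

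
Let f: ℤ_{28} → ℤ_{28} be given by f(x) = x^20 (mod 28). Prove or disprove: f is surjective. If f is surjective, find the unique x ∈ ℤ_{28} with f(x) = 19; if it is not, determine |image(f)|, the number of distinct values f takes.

f(6): Repeated squaring mod 28: 6^1 ≡ 6, 6^2 ≡ 6² = 36 ≡ 8, 6^4 ≡ 8² = 64 ≡ 8, 6^8 ≡ 8² = 64 ≡ 8, 6^16 ≡ 8² = 64 ≡ 8. Since 20 = 16 + 4, 6^20 ≡ 8·8: 8·8 = 64 ≡ 8. So 6^20 ≡ 8 (mod 28).
f(8): Repeated squaring mod 28: 8^1 ≡ 8, 8^2 ≡ 8² = 64 ≡ 8, 8^4 ≡ 8² = 64 ≡ 8, 8^8 ≡ 8² = 64 ≡ 8, 8^16 ≡ 8² = 64 ≡ 8. Since 20 = 16 + 4, 8^20 ≡ 8·8: 8·8 = 64 ≡ 8. So 8^20 ≡ 8 (mod 28).
So f(6) = f(8) = 8 while 6 ≠ 8, therefore f is not injective.
A non-injective map from the 28-element set ℤ_{28} to itself takes at most 27 distinct values, so it cannot be surjective. Hence f is not surjective.
Since f is not surjective, we determine |image(f)|. Computing x^20 mod 28 for each x (by repeated squaring, reducing mod 28 at every step), the values f(0), f(1), …, f(27) are: 0, 1, 4, 9, 16, 25, 8, 21, 8, 25, 16, 9, 4, 1, 0, 1, 4, 9, 16, 25, 8, 21, 8, 25, 16, 9, 4, 1.
The distinct values are {0, 1, 4, 8, 9, 16, 21, 25}; there are 8 of them.

8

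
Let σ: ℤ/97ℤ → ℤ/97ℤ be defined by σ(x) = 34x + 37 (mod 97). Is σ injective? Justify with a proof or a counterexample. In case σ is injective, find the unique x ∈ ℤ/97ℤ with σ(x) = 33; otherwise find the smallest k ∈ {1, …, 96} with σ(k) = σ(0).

17

Suppose σ(u) = σ(v) in ℤ/97ℤ. Then 34u + 37 ≡ 34v + 37 (mod 97), so 34(u − v) ≡ 0 (mod 97).
Since gcd(34, 97) = 1, 34 is invertible modulo 97, so u − v ≡ 0 (mod 97), i.e. u = v.
Hence σ is injective.
We now compute 34⁻¹ mod 97 explicitly. Euclid's algorithm: 97 = 2·34 + 29, 34 = 1·29 + 5, 29 = 5·5 + 4, 5 = 1·4 + 1; back-substituting gives 1 = 20·34 − 7·97, so 34⁻¹ ≡ 20 (mod 97).
Since σ is injective, we find σ⁻¹(33): we need 34x ≡ 33 − 37 ≡ 93 (mod 97). Using 34⁻¹ = 20: x ≡ 20·93 = 1860 = 19·97 + 17, so x = 17.
Check: σ(17) = 34·17 + 37 = 615 = 6·97 + 33 ≡ 33 (mod 97).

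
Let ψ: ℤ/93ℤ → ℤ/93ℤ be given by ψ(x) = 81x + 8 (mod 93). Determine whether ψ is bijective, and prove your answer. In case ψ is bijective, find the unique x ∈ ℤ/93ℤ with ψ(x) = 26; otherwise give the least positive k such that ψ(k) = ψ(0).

We have gcd(81, 93) = 3 > 1. Taking s = 0 and t = 31: ψ(0) = 8 and ψ(31) = 81·31 + 8 = 2519 ≡ 8 (mod 93).
So ψ(0) = ψ(31) while 0 ≠ 31, thus ψ is not injective, hence not bijective.
Since ψ is not bijective, we find the least positive k with ψ(k) = ψ(0): this means 81k ≡ 0 (mod 93), i.e. 93 ∣ 81k. Since gcd(81, 93) = 3, dividing through by 3 this holds exactly when 31 ∣ 27k, and as gcd(27, 31) = 1, exactly when 31 ∣ k.
The smallest positive such k is 31.

31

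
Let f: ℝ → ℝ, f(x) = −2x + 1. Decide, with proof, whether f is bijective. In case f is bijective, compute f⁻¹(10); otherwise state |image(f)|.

Suppose f(a) = f(b). Then −2a + 1 = −2b + 1, thus −2a = −2b, hence a = b.
For any y ∈ ℝ, x = (y − 1)/(−2) satisfies f(x) = y.
So f is bijective.
Since f is bijective, we compute f⁻¹(10) = (10 − 1)/(−2) = −9/2.

-9/2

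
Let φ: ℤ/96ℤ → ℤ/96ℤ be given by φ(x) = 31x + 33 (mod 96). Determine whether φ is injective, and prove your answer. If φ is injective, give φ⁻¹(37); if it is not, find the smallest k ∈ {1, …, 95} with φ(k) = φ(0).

Recall that φ is injective when φ(u) = φ(v) forces u = v.
If φ(u) = φ(v), then 31u ≡ 31v (mod 96). Because gcd(31, 96) = 1, we may cancel 31 to get u ≡ v (mod 96).
So φ is injective.
We now compute 31⁻¹ mod 96 explicitly. Euclid's algorithm: 96 = 3·31 + 3, 31 = 10·3 + 1; back-substituting gives 1 = 31·31 − 10·96, so 31⁻¹ ≡ 31 (mod 96).
Since φ is injective, we compute φ⁻¹(37): solve 31x + 33 ≡ 37 (mod 96), i.e. 31x ≡ 4 (mod 96).
Multiplying by 31⁻¹ = 31 gives x ≡ 31·4 = 124 = 1·96 + 28 ≡ 28 (mod 96).
Check: φ(28) = 31·28 + 33 = 901 = 9·96 + 37 ≡ 37 (mod 96).

28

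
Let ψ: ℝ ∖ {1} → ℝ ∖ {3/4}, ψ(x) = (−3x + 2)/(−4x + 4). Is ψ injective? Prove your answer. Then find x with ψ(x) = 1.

2

Suppose ψ(u) = ψ(v). Cross-multiplying: (−3u + 2)(−4v + 4) = (−3v + 2)(−4u + 4).
Expanding both sides and cancelling the symmetric terms leaves −4·(u − v) = 0. Since −4 ≠ 0, u = v. So ψ is injective.
Solving ψ(x) = 1: cross-multiplying gives −3x + 2 = 1(−4x + 4), which rearranges to 1x = 2, so x = 2.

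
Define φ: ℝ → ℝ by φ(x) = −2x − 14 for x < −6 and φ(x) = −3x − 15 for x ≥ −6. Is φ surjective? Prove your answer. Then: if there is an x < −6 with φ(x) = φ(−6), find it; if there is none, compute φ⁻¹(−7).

Both pieces are strictly decreasing (slopes −2 and −3), so each is injective on its own interval.
The left piece maps (−∞, −6) onto (−2, ∞); the right piece maps [−6, ∞) onto (−∞, 3].
The union (−2, ∞) ∪ (−∞, 3] covers ℝ, so φ is surjective.
For the follow-up: the images overlap, so an x < −6 with φ(x) = φ(−6) exists. φ(−6) = 3; solving −2x − 14 = 3 for x < −6 gives x = (3 + 14)/(−2) = −17/2.

-17/2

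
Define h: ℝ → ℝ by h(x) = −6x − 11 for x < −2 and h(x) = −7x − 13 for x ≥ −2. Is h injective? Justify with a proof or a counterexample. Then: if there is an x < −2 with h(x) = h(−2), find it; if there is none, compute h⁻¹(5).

-8/3

Both pieces are strictly decreasing (slopes −6 and −7), so each is injective on its own interval.
The left piece maps (−∞, −2) onto (1, ∞); the right piece maps [−2, ∞) onto (−∞, 1].
These images are disjoint, so no value is attained by both pieces. So h is injective.
Because the two images are disjoint, no x < −2 has h(x) = h(−2), so we compute h⁻¹(5): 5 lies in (1, ∞), so solve −6x − 11 = 5: x = (5 + 11)/(−6) = −8/3.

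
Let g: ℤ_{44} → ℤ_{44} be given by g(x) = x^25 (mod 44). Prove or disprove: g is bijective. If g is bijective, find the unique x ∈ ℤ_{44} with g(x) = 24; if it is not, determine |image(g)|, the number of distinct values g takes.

g(1) = 1^25 = 1.
g(5): Repeated squaring mod 44: 5^1 ≡ 5, 5^2 ≡ 5² = 25, 5^4 ≡ 25² = 625 ≡ 9, 5^8 ≡ 9² = 81 ≡ 37, 5^16 ≡ 37² = 1369 ≡ 5. Since 25 = 16 + 8 + 1, 5^25 ≡ 5·37·5: 5·37 = 185 ≡ 9, then 9·5 = 45 ≡ 1. So 5^25 ≡ 1 (mod 44).
So g(1) = g(5) = 1 while 1 ≠ 5, thus g is not injective, hence not bijective.
Since g is not bijective, we determine |image(g)|. Computing x^25 mod 44 for each x (by repeated squaring, reducing mod 44 at every step), the values g(0), g(1), …, g(43) are: 0, 1, 32, 23, 12, 1, 32, 43, 32, 1, 32, 11, 12, 21, 12, 23, 12, 21, 32, 43, 12, 21, 0, 23, 32, 1, 12, 23, 32, 21, 32, 23, 32, 33, 12, 43, 12, 1, 12, 43, 32, 21, 12, 43.
The distinct values are {0, 1, 11, 12, 21, 23, 32, 33, 43}; there are 9 of them.

9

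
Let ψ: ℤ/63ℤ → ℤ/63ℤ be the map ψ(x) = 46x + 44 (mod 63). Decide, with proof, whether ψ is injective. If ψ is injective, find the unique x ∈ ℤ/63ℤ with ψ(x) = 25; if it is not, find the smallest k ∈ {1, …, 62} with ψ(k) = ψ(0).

53

If ψ(x_1) = ψ(x_2), then 46x_1 ≡ 46x_2 (mod 63). Because gcd(46, 63) = 1, we may cancel 46 to get x_1 ≡ x_2 (mod 63).
So ψ is injective.
We now compute 46⁻¹ mod 63 explicitly. Euclid's algorithm: 63 = 1·46 + 17, 46 = 2·17 + 12, 17 = 1·12 + 5, 12 = 2·5 + 2, 5 = 2·2 + 1; back-substituting gives 1 = 37·46 − 27·63, so 46⁻¹ ≡ 37 (mod 63).
Since ψ is injective, we find ψ⁻¹(25): we need 46x ≡ 25 − 44 ≡ 44 (mod 63). Using 46⁻¹ = 37: x ≡ 37·44 = 1628 = 25·63 + 53, so x = 53.
Check: ψ(53) = 46·53 + 44 = 2482 = 39·63 + 25 ≡ 25 (mod 63).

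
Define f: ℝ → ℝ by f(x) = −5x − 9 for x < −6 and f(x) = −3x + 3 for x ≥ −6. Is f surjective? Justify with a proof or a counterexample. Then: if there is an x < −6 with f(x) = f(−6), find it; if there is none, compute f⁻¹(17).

-14/3

Both pieces are strictly decreasing (slopes −5 and −3), so each is injective on its own interval.
The left piece maps (−∞, −6) onto (21, ∞); the right piece maps [−6, ∞) onto (−∞, 21].
These images together cover ℝ, so f is surjective.
Because the two images are disjoint, no x < −6 has f(x) = f(−6), so we compute f⁻¹(17): 17 lies in (−∞, 21], so solve −3x + 3 = 17: x = (17 − 3)/(−3) = −14/3.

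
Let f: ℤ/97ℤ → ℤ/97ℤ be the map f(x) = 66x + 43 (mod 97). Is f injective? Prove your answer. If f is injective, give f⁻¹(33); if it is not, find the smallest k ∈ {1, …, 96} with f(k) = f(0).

By definition, injectivity means: for all u, v in the domain, f(u) = f(v) implies u = v.
Suppose f(u) = f(v) in ℤ/97ℤ. Then 66u + 43 ≡ 66v + 43 (mod 97), hence 66(u − v) ≡ 0 (mod 97).
Since gcd(66, 97) = 1, 66 is invertible modulo 97, thus u − v ≡ 0 (mod 97), i.e. u = v.
Hence f is injective.
We now compute 66⁻¹ mod 97 explicitly. Euclid's algorithm: 97 = 1·66 + 31, 66 = 2·31 + 4, 31 = 7·4 + 3, 4 = 1·3 + 1; back-substituting gives 1 = 25·66 − 17·97, so 66⁻¹ ≡ 25 (mod 97).
Since f is injective, we compute f⁻¹(33): solve 66x + 43 ≡ 33 (mod 97), i.e. 66x ≡ 87 (mod 97).
Multiplying by 66⁻¹ = 25 gives x ≡ 25·87 = 2175 = 22·97 + 41 ≡ 41 (mod 97).
Check: f(41) = 66·41 + 43 = 2749 = 28·97 + 33 ≡ 33 (mod 97).

41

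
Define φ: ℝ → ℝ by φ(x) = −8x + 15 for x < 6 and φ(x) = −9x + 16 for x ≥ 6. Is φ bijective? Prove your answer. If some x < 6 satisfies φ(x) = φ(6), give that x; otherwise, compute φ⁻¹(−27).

21/4

Both pieces are strictly decreasing (slopes −8 and −9), so each is injective on its own interval.
The left piece maps (−∞, 6) onto (−33, ∞); the right piece maps [6, ∞) onto (−∞, −38].
The images leave a gap (−33 has no preimage), so φ is not surjective, hence not bijective.
Because the two images are disjoint, no x < 6 has φ(x) = φ(6), so we compute φ⁻¹(−27): −27 lies in (−33, ∞), so solve −8x + 15 = −27: x = (−27 − 15)/(−8) = 21/4.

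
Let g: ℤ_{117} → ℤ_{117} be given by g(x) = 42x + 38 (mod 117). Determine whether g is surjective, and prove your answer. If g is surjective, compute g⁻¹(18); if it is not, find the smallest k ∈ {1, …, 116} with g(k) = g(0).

39

Recall: surjectivity means every element of the codomain has a preimage under g.
Since gcd(42, 117) = 3, we have 42x ≡ 0 (mod 3) for all x, so g(x) ≡ 2 (mod 3).
But 0 ≢ 2 (mod 3), so 0 ∈ ℤ_{117} has no preimage. Therefore g is not surjective.
Since g is not surjective, we find the least positive k with g(k) = g(0): this means 42k ≡ 0 (mod 117), i.e. 117 ∣ 42k. Since gcd(42, 117) = 3, dividing through by 3 this holds exactly when 39 ∣ 14k, and as gcd(14, 39) = 1, exactly when 39 ∣ k.
The smallest positive such k is 39.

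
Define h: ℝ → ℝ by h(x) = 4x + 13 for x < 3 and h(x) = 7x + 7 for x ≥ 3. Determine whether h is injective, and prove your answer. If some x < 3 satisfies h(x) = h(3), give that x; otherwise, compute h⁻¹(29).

22/7

Both pieces are strictly increasing (slopes 4 and 7), so each is injective on its own interval.
The left piece maps (−∞, 3) onto (−∞, 25); the right piece maps [3, ∞) onto [28, ∞).
These images are disjoint, so no value is attained by both pieces. Thus h is injective.
Because the two images are disjoint, no x < 3 has h(x) = h(3), so we compute h⁻¹(29): 29 lies in [28, ∞), so solve 7x + 7 = 29: x = (29 − 7)/7 = 22/7.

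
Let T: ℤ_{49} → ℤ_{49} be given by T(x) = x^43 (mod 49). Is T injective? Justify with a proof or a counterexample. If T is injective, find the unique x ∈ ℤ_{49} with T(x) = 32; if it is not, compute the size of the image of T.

T(0) = 0^43 = 0.
T(7): Repeated squaring mod 49: 7^1 ≡ 7, 7^2 ≡ 7² = 49 ≡ 0, 7^4 ≡ 0² = 0, 7^8 ≡ 0² = 0, 7^16 ≡ 0² = 0, 7^32 ≡ 0² = 0. Since 43 = 32 + 8 + 2 + 1, 7^43 ≡ 0·0·0·7: 0·0 = 0, then 0·0 = 0, then 0·7 = 0. So 7^43 ≡ 0 (mod 49).
So T(0) = T(7) = 0 while 0 ≠ 7, therefore T is not injective.
Since T is not injective, we determine |image(T)|. Computing x^43 mod 49 for each x (by repeated squaring, reducing mod 49 at every step), the values T(0), T(1), …, T(48) are: 0, 1, 2, 3, 4, 5, 6, 0, 8, 9, 10, 11, 12, 13, 0, 15, 16, 17, 18, 19, 20, 0, 22, 23, 24, 25, 26, 27, 0, 29, 30, 31, 32, 33, 34, 0, 36, 37, 38, 39, 40, 41, 0, 43, 44, 45, 46, 47, 48.
The distinct values are {0, 1, 2, 3, 4, 5, 6, 8, 9, 10, 11, 12, 13, 15, 16, 17, 18, 19, 20, 22, 23, 24, 25, 26, 27, 29, 30, 31, 32, 33, 34, 36, 37, 38, 39, 40, 41, 43, 44, 45, 46, 47, 48}; there are 43 of them.

43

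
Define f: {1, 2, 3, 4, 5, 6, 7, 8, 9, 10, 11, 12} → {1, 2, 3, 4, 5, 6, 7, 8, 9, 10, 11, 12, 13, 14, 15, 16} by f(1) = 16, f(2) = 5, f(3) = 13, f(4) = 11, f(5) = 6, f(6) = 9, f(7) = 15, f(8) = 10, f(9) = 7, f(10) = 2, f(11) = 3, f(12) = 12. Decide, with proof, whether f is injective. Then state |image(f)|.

The values f(1), …, f(12) are 16, 5, 13, 11, 6, 9, 15, 10, 7, 2, 3, 12 — all distinct.
So f(u) = f(v) only when u = v, and f is injective.
The image of f is {2, 3, 5, 6, 7, 9, 10, 11, 12, 13, 15, 16}, which has 12 elements.

12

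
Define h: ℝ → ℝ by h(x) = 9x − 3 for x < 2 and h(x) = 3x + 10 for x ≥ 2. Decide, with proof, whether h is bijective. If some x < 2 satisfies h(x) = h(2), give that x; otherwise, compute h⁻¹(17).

7/3

Both pieces are strictly increasing (slopes 9 and 3), so each is injective on its own interval.
The left piece maps (−∞, 2) onto (−∞, 15); the right piece maps [2, ∞) onto [16, ∞).
The images leave a gap (15 has no preimage), so h is not surjective, hence not bijective.
Because the two images are disjoint, no x < 2 has h(x) = h(2), so we compute h⁻¹(17): 17 lies in [16, ∞), so solve 3x + 10 = 17: x = (17 − 10)/3 = 7/3.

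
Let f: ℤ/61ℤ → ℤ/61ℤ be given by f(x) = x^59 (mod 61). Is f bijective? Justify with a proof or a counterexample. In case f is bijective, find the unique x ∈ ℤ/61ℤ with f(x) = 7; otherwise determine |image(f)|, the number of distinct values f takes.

Since 61 is prime, the nonzero elements of ℤ/61ℤ form a cyclic group of order 60.
As gcd(59, 60) = 1, raising to the 59th power is a bijection on this group: if a^59 ≡ b^59 then (ab^{−1})^59 = 1, and the only element of order dividing gcd(59, 60) = 1 is 1, so a = b.
With f(0) = 0 this makes f injective on all of ℤ/61ℤ, hence bijective (finite equal-size domain and codomain). In particular f is bijective.
Since f is bijective, we find the preimage of 7. The inverse of x ↦ x^59 on (ℤ/61ℤ)^× is x ↦ x^59, because 59·59 = 3481 = 58·60 + 1 ≡ 1 (mod 60) and x^{60} = 1 for x ≠ 0 (Fermat). So f⁻¹(7) = 7^59 mod 61.
Repeated squaring mod 61: 7^1 ≡ 7, 7^2 ≡ 7² = 49, 7^4 ≡ 49² = 2401 ≡ 22, 7^8 ≡ 22² = 484 ≡ 57, 7^16 ≡ 57² = 3249 ≡ 16, 7^32 ≡ 16² = 256 ≡ 12. Since 59 = 32 + 16 + 8 + 2 + 1, 7^59 ≡ 12·16·57·49·7: 12·16 = 192 ≡ 9, then 9·57 = 513 ≡ 25, then 25·49 = 1225 ≡ 5, then 5·7 = 35. So 7^59 ≡ 35 (mod 61).
Hence f⁻¹(7) = 35.

35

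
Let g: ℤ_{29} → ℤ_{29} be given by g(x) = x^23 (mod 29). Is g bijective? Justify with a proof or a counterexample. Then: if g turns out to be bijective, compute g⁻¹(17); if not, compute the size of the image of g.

Since 29 is prime, the nonzero elements of ℤ_{29} form a cyclic group of order 28.
As gcd(23, 28) = 1, raising to the 23rd power is a bijection on this group: if s^23 ≡ t^23 then (st^{−1})^23 = 1, and the only element of order dividing gcd(23, 28) = 1 is 1, so s = t.
With g(0) = 0 this makes g injective on all of ℤ_{29}, hence bijective (finite equal-size domain and codomain). In particular g is bijective.
Since g is bijective, we find the preimage of 17. The inverse of x ↦ x^23 on (ℤ_{29})^× is x ↦ x^11, because 23·11 = 253 = 9·28 + 1 ≡ 1 (mod 28) and x^{28} = 1 for x ≠ 0 (Fermat). So g⁻¹(17) = 17^11 mod 29.
Repeated squaring mod 29: 17^1 ≡ 17, 17^2 ≡ 17² = 289 ≡ 28, 17^4 ≡ 28² = 784 ≡ 1, 17^8 ≡ 1² = 1. Since 11 = 8 + 2 + 1, 17^11 ≡ 1·28·17: 1·28 = 28, then 28·17 = 476 ≡ 12. So 17^11 ≡ 12 (mod 29).
Hence g⁻¹(17) = 12.

12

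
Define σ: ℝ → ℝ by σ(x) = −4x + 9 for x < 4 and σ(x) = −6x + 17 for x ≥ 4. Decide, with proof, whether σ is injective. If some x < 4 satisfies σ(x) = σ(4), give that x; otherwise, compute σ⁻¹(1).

Both pieces are strictly decreasing (slopes −4 and −6), so each is injective on its own interval.
The left piece maps (−∞, 4) onto (−7, ∞); the right piece maps [4, ∞) onto (−∞, −7].
These images are disjoint, so no value is attained by both pieces. Thus σ is injective.
Because the two images are disjoint, no x < 4 has σ(x) = σ(4), so we compute σ⁻¹(1): 1 lies in (−7, ∞), so solve −4x + 9 = 1: x = (1 − 9)/(−4) = 2.

2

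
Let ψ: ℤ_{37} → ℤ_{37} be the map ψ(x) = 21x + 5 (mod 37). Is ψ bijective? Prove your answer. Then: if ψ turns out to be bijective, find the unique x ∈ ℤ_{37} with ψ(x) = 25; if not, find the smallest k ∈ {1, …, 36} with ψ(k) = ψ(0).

8

Suppose ψ(a) = ψ(b) in ℤ_{37}. Then 21a + 5 ≡ 21b + 5 (mod 37), therefore 21(a − b) ≡ 0 (mod 37).
Since gcd(21, 37) = 1, 21 is invertible modulo 37, hence a − b ≡ 0 (mod 37), i.e. a = b.
We now compute 21⁻¹ mod 37 explicitly. Euclid's algorithm: 37 = 1·21 + 16, 21 = 1·16 + 5, 16 = 3·5 + 1; back-substituting gives 1 = 30·21 − 17·37, so 21⁻¹ ≡ 30 (mod 37).
For any y ∈ ℤ_{37}, x = 30(y − 5) mod 37 satisfies ψ(x) = 21·30(y − 5) + 5 ≡ y (since 21·30 ≡ 1 mod 37). So every y has a preimage.
Thus ψ is bijective.
Since ψ is bijective, we find ψ⁻¹(25): we need 21x ≡ 25 − 5 ≡ 20 (mod 37). Using 21⁻¹ = 30: x ≡ 30·20 = 600 = 16·37 + 8, so x = 8.
Check: ψ(8) = 21·8 + 5 = 173 = 4·37 + 25 ≡ 25 (mod 37).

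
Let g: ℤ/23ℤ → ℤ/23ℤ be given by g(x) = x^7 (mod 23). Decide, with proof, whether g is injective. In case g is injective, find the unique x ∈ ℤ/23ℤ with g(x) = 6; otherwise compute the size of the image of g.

18

Since 23 is prime, the nonzero elements of ℤ/23ℤ form a cyclic group of order 22.
As gcd(7, 22) = 1, raising to the 7th power is a bijection on this group: if x_1^7 ≡ x_2^7 then (x_1x_2^{−1})^7 = 1, and the only element of order dividing gcd(7, 22) = 1 is 1, so x_1 = x_2.
With g(0) = 0 this makes g injective on all of ℤ/23ℤ, hence bijective (finite equal-size domain and codomain). In particular g is injective.
Since g is injective, we find the preimage of 6. The inverse of x ↦ x^7 on (ℤ/23ℤ)^× is x ↦ x^19, because 7·19 = 133 = 6·22 + 1 ≡ 1 (mod 22) and x^{22} = 1 for x ≠ 0 (Fermat). So g⁻¹(6) = 6^19 mod 23.
Repeated squaring mod 23: 6^1 ≡ 6, 6^2 ≡ 6² = 36 ≡ 13, 6^4 ≡ 13² = 169 ≡ 8, 6^8 ≡ 8² = 64 ≡ 18, 6^16 ≡ 18² = 324 ≡ 2. Since 19 = 16 + 2 + 1, 6^19 ≡ 2·13·6: 2·13 = 26 ≡ 3, then 3·6 = 18. So 6^19 ≡ 18 (mod 23).
Hence g⁻¹(6) = 18.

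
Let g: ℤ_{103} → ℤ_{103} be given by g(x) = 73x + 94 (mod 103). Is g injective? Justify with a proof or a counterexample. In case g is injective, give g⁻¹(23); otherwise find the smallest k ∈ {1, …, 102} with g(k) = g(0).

If g(u) = g(v), then 73u ≡ 73v (mod 103). Because gcd(73, 103) = 1, we may cancel 73 to get u ≡ v (mod 103).
Hence g is injective.
We now compute 73⁻¹ mod 103 explicitly. Euclid's algorithm: 103 = 1·73 + 30, 73 = 2·30 + 13, 30 = 2·13 + 4, 13 = 3·4 + 1; back-substituting gives 1 = 24·73 − 17·103, so 73⁻¹ ≡ 24 (mod 103).
Since g is injective, we compute g⁻¹(23): solve 73x + 94 ≡ 23 (mod 103), i.e. 73x ≡ 32 (mod 103).
Multiplying by 73⁻¹ = 24 gives x ≡ 24·32 = 768 = 7·103 + 47 ≡ 47 (mod 103).
Check: g(47) = 73·47 + 94 = 3525 = 34·103 + 23 ≡ 23 (mod 103).

47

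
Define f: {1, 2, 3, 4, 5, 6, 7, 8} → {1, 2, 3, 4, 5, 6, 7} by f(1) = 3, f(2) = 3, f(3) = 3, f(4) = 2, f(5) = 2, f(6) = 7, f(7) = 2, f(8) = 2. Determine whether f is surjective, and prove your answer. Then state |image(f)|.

3

No element maps to 1, so f is not surjective.
The image of f is {2, 3, 7}, which has 3 elements.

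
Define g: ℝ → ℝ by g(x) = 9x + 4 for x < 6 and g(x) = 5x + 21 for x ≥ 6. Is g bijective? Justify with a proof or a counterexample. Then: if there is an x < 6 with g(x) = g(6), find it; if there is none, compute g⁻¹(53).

47/9

Both pieces are strictly increasing (slopes 9 and 5), so each is injective on its own interval.
The left piece maps (−∞, 6) onto (−∞, 58); the right piece maps [6, ∞) onto [51, ∞).
These images overlap. In particular g(6) = 51 (right piece), and solving 9x + 4 = 51 on the left piece gives x = 47/9 < 6.
So g(47/9) = g(6) with 47/9 ≠ 6, and g is not injective, hence not bijective. This x = 47/9 is the requested value below 6.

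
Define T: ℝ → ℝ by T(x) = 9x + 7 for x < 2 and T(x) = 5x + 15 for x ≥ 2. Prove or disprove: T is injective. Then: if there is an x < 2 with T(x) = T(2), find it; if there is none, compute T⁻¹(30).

3

Both pieces are strictly increasing (slopes 9 and 5), so each is injective on its own interval.
The left piece maps (−∞, 2) onto (−∞, 25); the right piece maps [2, ∞) onto [25, ∞).
These images are disjoint, so no value is attained by both pieces. Therefore T is injective.
Because the two images are disjoint, no x < 2 has T(x) = T(2), so we compute T⁻¹(30): 30 lies in [25, ∞), so solve 5x + 15 = 30: x = (30 − 15)/5 = 3.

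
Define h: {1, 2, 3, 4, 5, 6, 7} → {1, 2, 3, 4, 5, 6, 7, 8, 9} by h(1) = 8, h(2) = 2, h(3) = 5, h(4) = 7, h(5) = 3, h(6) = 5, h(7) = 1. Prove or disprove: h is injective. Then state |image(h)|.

h(3) = 5 = h(6) with 3 ≠ 6, so h is not injective.
The image of h is {1, 2, 3, 5, 7, 8}, which has 6 elements.

6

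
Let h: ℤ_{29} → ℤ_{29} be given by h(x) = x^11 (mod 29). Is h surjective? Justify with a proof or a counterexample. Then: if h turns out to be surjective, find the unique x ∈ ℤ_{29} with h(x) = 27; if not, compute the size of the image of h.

Since 29 is prime, the nonzero elements of ℤ_{29} form a cyclic group of order 28.
As gcd(11, 28) = 1, raising to the 11th power is a bijection on this group: if s^11 ≡ t^11 then (st^{−1})^11 = 1, and the only element of order dividing gcd(11, 28) = 1 is 1, so s = t.
With h(0) = 0 this makes h injective on all of ℤ_{29}, hence bijective (finite equal-size domain and codomain). In particular h is surjective.
Since h is surjective, we find the preimage of 27. The inverse of x ↦ x^11 on (ℤ_{29})^× is x ↦ x^23, because 11·23 = 253 = 9·28 + 1 ≡ 1 (mod 28) and x^{28} = 1 for x ≠ 0 (Fermat). So h⁻¹(27) = 27^23 mod 29.
Repeated squaring mod 29: 27^1 ≡ 27, 27^2 ≡ 27² = 729 ≡ 4, 27^4 ≡ 4² = 16, 27^8 ≡ 16² = 256 ≡ 24, 27^16 ≡ 24² = 576 ≡ 25. Since 23 = 16 + 4 + 2 + 1, 27^23 ≡ 25·16·4·27: 25·16 = 400 ≡ 23, then 23·4 = 92 ≡ 5, then 5·27 = 135 ≡ 19. So 27^23 ≡ 19 (mod 29).
Hence h⁻¹(27) = 19.

19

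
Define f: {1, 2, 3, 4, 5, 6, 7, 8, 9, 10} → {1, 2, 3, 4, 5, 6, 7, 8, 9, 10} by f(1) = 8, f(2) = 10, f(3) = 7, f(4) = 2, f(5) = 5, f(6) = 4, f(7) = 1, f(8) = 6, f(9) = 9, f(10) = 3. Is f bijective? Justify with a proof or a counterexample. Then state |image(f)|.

10

The values 8, 10, 7, 2, 5, 4, 1, 6, 9, 3 are a permutation of {1, 2, 3, 4, 5, 6, 7, 8, 9, 10}: each element appears exactly once.
So f is injective and surjective, hence bijective.
The image of f is {1, 2, 3, 4, 5, 6, 7, 8, 9, 10}, which has 10 elements.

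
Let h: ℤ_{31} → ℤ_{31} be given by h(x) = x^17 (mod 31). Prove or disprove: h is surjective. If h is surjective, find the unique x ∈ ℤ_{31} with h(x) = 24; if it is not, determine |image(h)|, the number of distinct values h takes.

Since 31 is prime, the nonzero elements of ℤ_{31} form a cyclic group of order 30.
As gcd(17, 30) = 1, raising to the 17th power is a bijection on this group: if a^17 ≡ b^17 then (ab^{−1})^17 = 1, and the only element of order dividing gcd(17, 30) = 1 is 1, so a = b.
With h(0) = 0 this makes h injective on all of ℤ_{31}, hence bijective (finite equal-size domain and codomain). In particular h is surjective.
Since h is surjective, we find the preimage of 24. The inverse of x ↦ x^17 on (ℤ_{31})^× is x ↦ x^23, because 17·23 = 391 = 13·30 + 1 ≡ 1 (mod 30) and x^{30} = 1 for x ≠ 0 (Fermat). So h⁻¹(24) = 24^23 mod 31.
Repeated squaring mod 31: 24^1 ≡ 24, 24^2 ≡ 24² = 576 ≡ 18, 24^4 ≡ 18² = 324 ≡ 14, 24^8 ≡ 14² = 196 ≡ 10, 24^16 ≡ 10² = 100 ≡ 7. Since 23 = 16 + 4 + 2 + 1, 24^23 ≡ 7·14·18·24: 7·14 = 98 ≡ 5, then 5·18 = 90 ≡ 28, then 28·24 = 672 ≡ 21. So 24^23 ≡ 21 (mod 31).
Hence h⁻¹(24) = 21.

21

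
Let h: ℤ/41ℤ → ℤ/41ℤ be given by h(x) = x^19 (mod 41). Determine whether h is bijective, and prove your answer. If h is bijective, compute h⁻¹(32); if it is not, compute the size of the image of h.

Since 41 is prime, the nonzero elements of ℤ/41ℤ form a cyclic group of order 40.
As gcd(19, 40) = 1, raising to the 19th power is a bijection on this group: if x_1^19 ≡ x_2^19 then (x_1x_2^{−1})^19 = 1, and the only element of order dividing gcd(19, 40) = 1 is 1, so x_1 = x_2.
With h(0) = 0 this makes h injective on all of ℤ/41ℤ, hence bijective (finite equal-size domain and codomain). In particular h is bijective.
Since h is bijective, we find the preimage of 32. The inverse of x ↦ x^19 on (ℤ/41ℤ)^× is x ↦ x^19, because 19·19 = 361 = 9·40 + 1 ≡ 1 (mod 40) and x^{40} = 1 for x ≠ 0 (Fermat). So h⁻¹(32) = 32^19 mod 41.
Repeated squaring mod 41: 32^1 ≡ 32, 32^2 ≡ 32² = 1024 ≡ 40, 32^4 ≡ 40² = 1600 ≡ 1, 32^8 ≡ 1² = 1, 32^16 ≡ 1² = 1. Since 19 = 16 + 2 + 1, 32^19 ≡ 1·40·32: 1·40 = 40, then 40·32 = 1280 ≡ 9. So 32^19 ≡ 9 (mod 41).
Hence h⁻¹(32) = 9.

9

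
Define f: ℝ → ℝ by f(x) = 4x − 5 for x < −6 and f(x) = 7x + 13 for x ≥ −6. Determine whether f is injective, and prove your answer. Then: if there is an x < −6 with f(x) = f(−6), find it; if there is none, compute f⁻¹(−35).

Both pieces are strictly increasing (slopes 4 and 7), so each is injective on its own interval.
The left piece maps (−∞, −6) onto (−∞, −29); the right piece maps [−6, ∞) onto [−29, ∞).
These images are disjoint, so no value is attained by both pieces. So f is injective.
Because the two images are disjoint, no x < −6 has f(x) = f(−6), so we compute f⁻¹(−35): −35 lies in (−∞, −29), so solve 4x − 5 = −35: x = (−35 + 5)/4 = −15/2.

-15/2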